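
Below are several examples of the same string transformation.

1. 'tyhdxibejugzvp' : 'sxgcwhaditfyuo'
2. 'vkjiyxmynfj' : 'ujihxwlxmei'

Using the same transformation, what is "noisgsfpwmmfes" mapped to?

mnhrfreovlledr

The rule is to shift every letter 1 place backward in the alphabet (wrapping around).
"noisgsfpwmmfes" → "mnhrfreovlledr".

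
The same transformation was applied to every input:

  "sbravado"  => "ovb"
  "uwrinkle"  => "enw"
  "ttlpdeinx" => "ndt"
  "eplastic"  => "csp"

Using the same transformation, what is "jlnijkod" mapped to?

djl

Looking at the pairs, the operation is to keep one character in every 3, starting at position 2 (positions 2nd, 5th, 8th, ...), then reverse the string.
Applying both steps to "jlnijkod": "ljd", then "djl".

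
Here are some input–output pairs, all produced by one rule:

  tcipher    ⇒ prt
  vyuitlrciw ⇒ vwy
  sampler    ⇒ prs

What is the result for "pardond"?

opr

Looking at the pairs, the operation is to sort the characters into alphabetical order, then keep only the last 3 characters.
Working it through for "pardond": intermediate "addnopr", final "opr".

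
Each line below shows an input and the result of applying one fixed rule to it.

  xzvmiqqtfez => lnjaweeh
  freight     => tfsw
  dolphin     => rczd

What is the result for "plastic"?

dzog

Each output is the input with this applied: shift every letter 12 places backward in the alphabet (wrapping around), then delete the last 3 characters.
For "plastic", step one produces "dzoghwq"; step two turns that into "dzog".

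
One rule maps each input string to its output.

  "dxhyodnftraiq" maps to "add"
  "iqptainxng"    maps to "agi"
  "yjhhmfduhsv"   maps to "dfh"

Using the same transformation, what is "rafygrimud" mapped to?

adf

Rule — sort the characters into alphabetical order, then keep only the first 3 characters.
Applying both steps to "rafygrimud": "adfgimrruy", then "adf".
(Check on "dxhyodnftraiq": → "addfhinoqrtxy" → "add" ✓)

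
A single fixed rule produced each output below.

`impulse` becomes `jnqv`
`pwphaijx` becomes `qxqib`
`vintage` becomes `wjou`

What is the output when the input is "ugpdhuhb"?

vhqei

The rule is to delete the last 3 characters, then shift every letter 1 place forward in the alphabet (wrapping around).
So "ugpdhuhb" becomes "vhqei".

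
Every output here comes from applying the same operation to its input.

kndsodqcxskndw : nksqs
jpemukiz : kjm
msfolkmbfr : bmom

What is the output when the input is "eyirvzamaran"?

In each case the input is transformed by: move the last 3 characters to the front (rotate right by 3), then keep one character in every 3, starting at position 1 (positions 1st, 4th, 7th, ...).
For "eyirvzamaran" the result is "rera".

rera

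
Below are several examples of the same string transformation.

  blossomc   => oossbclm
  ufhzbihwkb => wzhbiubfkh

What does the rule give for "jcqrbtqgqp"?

grqbtjpcqq

Looking at the pairs, the operation is to take characters alternately from the front and the back (1st, last, 2nd, 2nd-last, ...), then swap the front and back halves of the string.
For "jcqrbtqgqp" the result is "grqbtjpcqq".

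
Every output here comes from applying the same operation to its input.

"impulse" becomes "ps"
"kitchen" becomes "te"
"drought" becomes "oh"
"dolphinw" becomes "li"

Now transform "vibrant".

The rule is to keep one character in every 3, starting at position 3 (positions 3rd, 6th, 9th, ...).
For "vibrant" the result is "bn".

bn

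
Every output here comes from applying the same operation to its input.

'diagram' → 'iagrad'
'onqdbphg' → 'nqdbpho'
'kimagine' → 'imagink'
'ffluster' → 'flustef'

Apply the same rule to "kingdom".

The transformation: swap the first and last characters, then delete the first character.
"kingdom" → "mingdok" → "ingdok".

ingdok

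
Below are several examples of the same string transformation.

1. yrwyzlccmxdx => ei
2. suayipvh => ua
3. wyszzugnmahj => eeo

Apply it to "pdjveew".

In each case the input is transformed by: shift every letter 5 places forward in the alphabet (wrapping around), then keep only the vowels.
Applying that to "pdjveew" gives "uioa".

uioa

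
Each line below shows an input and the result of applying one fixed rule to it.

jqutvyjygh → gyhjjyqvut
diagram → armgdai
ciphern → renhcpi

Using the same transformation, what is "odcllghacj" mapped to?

Each output is the input with this applied: move the last 2 characters to the front (rotate right by 2), then take characters alternately from the front and the back (1st, last, 2nd, 2nd-last, ...).
Applying that to "odcllghacj" gives "cajhogdlcl".

cajhogdlcl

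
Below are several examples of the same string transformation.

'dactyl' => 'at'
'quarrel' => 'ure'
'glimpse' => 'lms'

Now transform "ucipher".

cpe

Looking at the pairs, the operation is to delete the last character, then keep every other character starting from the second (positions 2nd, 4th, 6th, ...).
On "ucipher" that produces "cpe".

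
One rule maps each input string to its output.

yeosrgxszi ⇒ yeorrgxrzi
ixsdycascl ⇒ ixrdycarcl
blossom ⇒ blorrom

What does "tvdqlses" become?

The rule is to replace every "s" with "r".
On "tvdqlses" that produces "tvdqlrer".

tvdqlrer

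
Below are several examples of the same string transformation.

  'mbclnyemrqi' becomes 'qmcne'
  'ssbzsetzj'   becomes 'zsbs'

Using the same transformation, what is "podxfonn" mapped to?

npdf

Rule — move the last 3 characters to the front (rotate right by 3), then keep every other character starting from the second (positions 2nd, 4th, 6th, ...).
Starting from "podxfonn": after the first operation, "onnpodxf"; after the second, "npdf".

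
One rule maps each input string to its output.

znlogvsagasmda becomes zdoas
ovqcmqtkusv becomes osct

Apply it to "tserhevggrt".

trrv

Each output is the input with this applied: take characters alternately from the front and the back (1st, last, 2nd, 2nd-last, ...), then keep one character in every 3, starting at position 1 (positions 1st, 4th, 7th, ...).
For "tserhevggrt", step one produces "ttsregrghve"; step two turns that into "trrv".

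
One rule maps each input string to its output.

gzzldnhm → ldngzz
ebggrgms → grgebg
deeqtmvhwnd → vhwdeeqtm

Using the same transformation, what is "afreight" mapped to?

eigafr

Looking at the pairs, the operation is to delete the last 2 characters, then move the last 3 characters to the front (rotate right by 3).
Doing the same to "afreight": "eigafr".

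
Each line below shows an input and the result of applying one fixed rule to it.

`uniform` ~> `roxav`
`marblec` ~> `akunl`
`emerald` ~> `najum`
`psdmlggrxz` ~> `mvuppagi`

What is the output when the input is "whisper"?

What's happening: shift every letter 9 places forward in the alphabet (wrapping around), then delete the first 2 characters.
"whisper" → "rbyna".

rbyna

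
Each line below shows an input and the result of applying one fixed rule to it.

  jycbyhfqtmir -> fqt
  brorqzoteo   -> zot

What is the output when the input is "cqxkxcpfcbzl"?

pfc

Each output is the input with this applied: swap the front and back halves of the string, then keep only the first 3 characters.
For "cqxkxcpfcbzl", step one produces "pfcbzlcqxkxc"; step two turns that into "pfc".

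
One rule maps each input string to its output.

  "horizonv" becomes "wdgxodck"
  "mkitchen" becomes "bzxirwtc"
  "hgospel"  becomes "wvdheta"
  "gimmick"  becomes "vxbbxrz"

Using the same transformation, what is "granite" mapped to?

Looking at the pairs, the operation is to shift every letter 11 places backward in the alphabet (wrapping around).
So "granite" becomes "vgpcxit".

vgpcxit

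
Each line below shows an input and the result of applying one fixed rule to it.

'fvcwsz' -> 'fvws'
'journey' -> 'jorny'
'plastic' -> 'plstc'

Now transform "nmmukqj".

nmukj

Each output is the input with this applied: double every character, then keep one character in every 3, starting at position 1 (positions 1st, 4th, 7th, ...).
Working it through for "nmmukqj": intermediate "nnmmmmuukkqqjj", final "nmukj".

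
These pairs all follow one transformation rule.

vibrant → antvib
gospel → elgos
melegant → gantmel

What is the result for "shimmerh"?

merhshi

Rule — move the first 3 characters to the end (rotate left by 3), then delete the first character.
Starting from "shimmerh": after the first operation, "mmerhshi"; after the second, "merhshi".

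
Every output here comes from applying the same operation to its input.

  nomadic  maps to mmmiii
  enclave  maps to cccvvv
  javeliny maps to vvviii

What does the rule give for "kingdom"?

The pattern: keep one character in every 3, starting at position 3 (positions 3rd, 6th, 9th, ...), then repeat every character 3 times.
"kingdom" → "no" → "nnnooo".

nnnooo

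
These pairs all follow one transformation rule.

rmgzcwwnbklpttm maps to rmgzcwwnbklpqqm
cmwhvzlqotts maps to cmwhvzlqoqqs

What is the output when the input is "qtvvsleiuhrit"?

qqvvsleiuhriq

Each output is the input with this applied: replace every "t" with "q".
Doing the same to "qtvvsleiuhrit": "qqvvsleiuhriq".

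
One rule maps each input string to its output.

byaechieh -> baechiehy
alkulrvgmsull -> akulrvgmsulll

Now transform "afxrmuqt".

Looking at the pairs, the operation is to move the first character to the end, then swap the first and last characters.
Starting from "afxrmuqt": after the first operation, "fxrmuqta"; after the second, "axrmuqtf".

axrmuqtf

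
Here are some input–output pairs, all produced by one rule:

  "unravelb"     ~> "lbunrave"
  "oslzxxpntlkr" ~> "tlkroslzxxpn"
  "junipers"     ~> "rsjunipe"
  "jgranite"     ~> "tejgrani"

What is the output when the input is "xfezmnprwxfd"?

The transformation: move the first 2 characters to the end (rotate left by 2), then swap the front and back halves of the string.
Applying that to "xfezmnprwxfd" gives "wxfdxfezmnpr".

wxfdxfezmnpr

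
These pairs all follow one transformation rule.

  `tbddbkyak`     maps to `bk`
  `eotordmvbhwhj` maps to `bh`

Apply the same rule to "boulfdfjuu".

df

The pattern: move the last 3 characters to the front (rotate right by 3), then keep only the last 2 characters.
Doing the same to "boulfdfjuu": "df".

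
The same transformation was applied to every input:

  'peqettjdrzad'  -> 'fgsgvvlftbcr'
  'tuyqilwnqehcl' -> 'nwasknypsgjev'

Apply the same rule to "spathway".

Looking at the pairs, the operation is to swap the first and last characters, then shift every letter 2 places forward in the alphabet (wrapping around).
Starting from "spathway": after the first operation, "ypathwas"; after the second, "arcvjycu".

arcvjycu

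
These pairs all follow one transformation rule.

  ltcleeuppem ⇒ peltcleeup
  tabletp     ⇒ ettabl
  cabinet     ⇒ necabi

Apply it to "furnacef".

cefurna

In each case the input is transformed by: delete the last character, then move the last 2 characters to the front (rotate right by 2).
Starting from "furnacef": after the first operation, "furnace"; after the second, "cefurna".
(Check on "tabletp": → "tablet" → "ettabl" ✓)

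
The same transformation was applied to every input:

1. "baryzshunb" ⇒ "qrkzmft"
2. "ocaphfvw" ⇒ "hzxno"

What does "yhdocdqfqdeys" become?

guvixivwqk

Looking at the pairs, the operation is to shift every letter 8 places backward in the alphabet (wrapping around), then delete the first 3 characters.
Applying that to "yhdocdqfqdeys" gives "guvixivwqk".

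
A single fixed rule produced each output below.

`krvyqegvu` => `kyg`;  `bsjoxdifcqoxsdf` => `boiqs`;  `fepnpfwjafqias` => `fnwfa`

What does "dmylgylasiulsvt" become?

dllis

In each case the input is transformed by: keep one character in every 3, starting at position 1 (positions 1st, 4th, 7th, ...).
Applying that to "dmylgylasiulsvt" gives "dllis".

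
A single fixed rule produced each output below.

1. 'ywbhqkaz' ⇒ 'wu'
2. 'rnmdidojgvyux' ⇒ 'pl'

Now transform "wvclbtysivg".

ut

Each output is the input with this applied: shift every letter 2 places backward in the alphabet (wrapping around), then keep only the first 2 characters.
"wvclbtysivg" → "utajzrwqgte" → "ut".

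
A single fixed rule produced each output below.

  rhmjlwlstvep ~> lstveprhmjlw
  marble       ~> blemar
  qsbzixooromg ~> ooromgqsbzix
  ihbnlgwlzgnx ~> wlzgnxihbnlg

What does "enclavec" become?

avecencl

In each case the input is transformed by: swap the front and back halves of the string.
Applying that to "enclavec" gives "avecencl".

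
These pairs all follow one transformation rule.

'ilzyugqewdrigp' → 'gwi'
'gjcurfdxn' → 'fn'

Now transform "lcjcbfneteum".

ftm

What's happening: keep one character in every 3, starting at position 3 (positions 3rd, 6th, 9th, ...), then delete the first character.
For "lcjcbfneteum", step one produces "jftm"; step two turns that into "ftm".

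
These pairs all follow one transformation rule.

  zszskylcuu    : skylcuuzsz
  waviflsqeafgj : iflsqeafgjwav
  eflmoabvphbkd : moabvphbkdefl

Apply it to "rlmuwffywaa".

The pattern: move the first 3 characters to the end (rotate left by 3).
Doing the same to "rlmuwffywaa": "uwffywaarlm".

uwffywaarlm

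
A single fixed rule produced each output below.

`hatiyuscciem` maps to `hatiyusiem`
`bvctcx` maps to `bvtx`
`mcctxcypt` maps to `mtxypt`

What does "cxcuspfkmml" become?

xuspfkmml

In each case the input is transformed by: remove every "c".
On "cxcuspfkmml" that produces "xuspfkmml".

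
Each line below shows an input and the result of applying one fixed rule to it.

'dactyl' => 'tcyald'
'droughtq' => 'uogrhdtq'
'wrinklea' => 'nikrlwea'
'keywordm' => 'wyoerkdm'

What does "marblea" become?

The rule is to move the first 3 characters to the end (rotate left by 3), then take characters alternately from the front and the back (1st, last, 2nd, 2nd-last, ...).
Applying both steps to "marblea": "bleamar", then "brlaema".

brlaema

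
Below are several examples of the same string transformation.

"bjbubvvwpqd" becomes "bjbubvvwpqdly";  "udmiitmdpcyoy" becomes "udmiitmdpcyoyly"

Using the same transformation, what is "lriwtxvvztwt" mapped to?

Looking at the pairs, the operation is to append "ly".
Applying that to "lriwtxvvztwt" gives "lriwtxvvztwtly".

lriwtxvvztwtly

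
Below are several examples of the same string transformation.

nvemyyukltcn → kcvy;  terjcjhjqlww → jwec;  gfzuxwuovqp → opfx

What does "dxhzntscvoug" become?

Looking at the pairs, the operation is to keep one character in every 3, starting at position 2 (positions 2nd, 5th, 8th, ...), then move the last 2 characters to the front (rotate right by 2).
"dxhzntscvoug" → "xncu" → "cuxn".

cuxn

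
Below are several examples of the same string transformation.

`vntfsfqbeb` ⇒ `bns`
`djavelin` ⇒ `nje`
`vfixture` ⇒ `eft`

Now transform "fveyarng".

gva

Each output is the input with this applied: keep one character in every 3, starting at position 2 (positions 2nd, 5th, 8th, ...), then move the last character to the front.
Working it through for "fveyarng": intermediate "vag", final "gva".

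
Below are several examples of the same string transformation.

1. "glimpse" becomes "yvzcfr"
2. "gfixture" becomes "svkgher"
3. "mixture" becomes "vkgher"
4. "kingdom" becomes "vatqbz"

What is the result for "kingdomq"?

vatqbzd

Each output is the input with this applied: shift every letter 13 places forward in the alphabet (wrapping around) — i.e. ROT13, then delete the first character.
"kingdomq" → "xvatqbzd" → "vatqbzd".
(Check on "kingdom": → "xvatqbz" → "vatqbz" ✓)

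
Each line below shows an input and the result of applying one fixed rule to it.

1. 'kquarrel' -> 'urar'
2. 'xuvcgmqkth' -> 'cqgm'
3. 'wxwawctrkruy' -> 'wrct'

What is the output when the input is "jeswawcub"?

The transformation: take characters alternately from the front and the back (1st, last, 2nd, 2nd-last, ...), then keep only the last 4 characters.
On "jeswawcub": the first step gives "jbeuscwwa", and the second then gives "cwwa".

cwwa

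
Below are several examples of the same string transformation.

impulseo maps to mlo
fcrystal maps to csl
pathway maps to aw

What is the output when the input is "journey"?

on

Rule — keep one character in every 3, starting at position 2 (positions 2nd, 5th, 8th, ...).
Applying that to "journey" gives "on".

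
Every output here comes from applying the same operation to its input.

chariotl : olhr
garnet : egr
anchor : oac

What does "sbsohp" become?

hss

The pattern: swap the front and back halves of the string, then keep every other character starting from the second (positions 2nd, 4th, 6th, ...).
Applying both steps to "sbsohp": "ohpsbs", then "hss".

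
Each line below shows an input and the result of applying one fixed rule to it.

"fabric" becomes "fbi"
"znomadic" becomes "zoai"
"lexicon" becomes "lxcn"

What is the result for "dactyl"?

dcy

Looking at the pairs, the operation is to keep every other character starting from the first (positions 1st, 3rd, 5th, ...).
Doing the same to "dactyl": "dcy".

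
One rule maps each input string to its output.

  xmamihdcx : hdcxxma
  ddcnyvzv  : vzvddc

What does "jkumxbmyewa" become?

bmyewajku

Looking at the pairs, the operation is to move the first 3 characters to the end (rotate left by 3), then delete the first 2 characters.
Starting from "jkumxbmyewa": after the first operation, "mxbmyewajku"; after the second, "bmyewajku".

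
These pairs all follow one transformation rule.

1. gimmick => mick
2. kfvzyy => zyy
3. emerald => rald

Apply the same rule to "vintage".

Looking at the pairs, the operation is to delete the first 3 characters.
Applying that to "vintage" gives "tage".

tage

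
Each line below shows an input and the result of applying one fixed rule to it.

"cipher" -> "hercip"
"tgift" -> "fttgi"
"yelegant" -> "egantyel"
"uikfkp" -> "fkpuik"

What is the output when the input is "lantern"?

Rule — move the first 3 characters to the end (rotate left by 3).
"lantern" → "ternlan".

ternlan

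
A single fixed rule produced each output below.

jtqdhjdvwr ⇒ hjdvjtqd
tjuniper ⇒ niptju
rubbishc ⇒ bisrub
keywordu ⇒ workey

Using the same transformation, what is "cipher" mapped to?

Looking at the pairs, the operation is to delete the last 2 characters, then swap the front and back halves of the string.
Working it through for "cipher": intermediate "ciph", final "phci".

phci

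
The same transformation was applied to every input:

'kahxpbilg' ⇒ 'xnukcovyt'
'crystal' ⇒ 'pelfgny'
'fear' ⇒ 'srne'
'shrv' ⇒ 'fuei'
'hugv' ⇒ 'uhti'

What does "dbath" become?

qongu

The rule is to shift every letter 13 places forward in the alphabet (wrapping around) — i.e. ROT13.
So "dbath" becomes "qongu".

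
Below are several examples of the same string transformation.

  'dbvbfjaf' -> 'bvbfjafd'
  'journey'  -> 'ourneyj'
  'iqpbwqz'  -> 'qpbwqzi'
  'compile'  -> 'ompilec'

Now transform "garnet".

arnetg

Each output is the input with this applied: move the first character to the end.
Applying that to "garnet" gives "arnetg".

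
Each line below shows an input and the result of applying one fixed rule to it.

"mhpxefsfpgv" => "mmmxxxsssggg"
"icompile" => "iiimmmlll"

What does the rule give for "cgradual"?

cccaaaaaa

The pattern: keep one character in every 3, starting at position 1 (positions 1st, 4th, 7th, ...), then repeat every character 3 times.
"cgradual" → "caa" → "cccaaaaaa".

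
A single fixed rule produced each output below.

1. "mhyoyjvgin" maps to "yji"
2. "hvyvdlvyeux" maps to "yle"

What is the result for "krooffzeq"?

ofq

The transformation: keep one character in every 3, starting at position 3 (positions 3rd, 6th, 9th, ...).
So "krooffzeq" becomes "ofq".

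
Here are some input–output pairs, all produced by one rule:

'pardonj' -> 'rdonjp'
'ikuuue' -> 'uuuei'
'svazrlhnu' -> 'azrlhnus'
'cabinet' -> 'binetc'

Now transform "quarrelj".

arreljq

The pattern: move the first 2 characters to the end (rotate left by 2), then delete the last character.
On "quarrelj": the first step gives "arreljqu", and the second then gives "arreljq".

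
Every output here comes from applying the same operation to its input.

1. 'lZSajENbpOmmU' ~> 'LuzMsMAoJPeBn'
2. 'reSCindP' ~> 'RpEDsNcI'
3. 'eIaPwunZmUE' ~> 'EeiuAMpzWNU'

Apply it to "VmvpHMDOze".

vEMZVoPdhm

In each case the input is transformed by: flip the case of every letter, then take characters alternately from the front and the back (1st, last, 2nd, 2nd-last, ...).
On "VmvpHMDOze": the first step gives "vMVPhmdoZE", and the second then gives "vEMZVoPdhm".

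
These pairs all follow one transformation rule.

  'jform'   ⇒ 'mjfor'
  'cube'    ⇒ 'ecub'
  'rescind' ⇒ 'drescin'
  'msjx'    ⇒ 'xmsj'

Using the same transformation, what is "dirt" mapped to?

tdir

Looking at the pairs, the operation is to move the last character to the front.
Doing the same to "dirt": "tdir".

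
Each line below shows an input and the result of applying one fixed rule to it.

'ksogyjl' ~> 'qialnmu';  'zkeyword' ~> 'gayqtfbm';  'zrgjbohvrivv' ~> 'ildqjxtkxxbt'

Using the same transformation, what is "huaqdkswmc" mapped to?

csfmuyoejw

The transformation: shift every letter 2 places forward in the alphabet (wrapping around), then move the first 2 characters to the end (rotate left by 2).
Starting from "huaqdkswmc": after the first operation, "jwcsfmuyoe"; after the second, "csfmuyoejw".
(Check on "zkeyword": → "bmgayqtf" → "gayqtfbm" ✓)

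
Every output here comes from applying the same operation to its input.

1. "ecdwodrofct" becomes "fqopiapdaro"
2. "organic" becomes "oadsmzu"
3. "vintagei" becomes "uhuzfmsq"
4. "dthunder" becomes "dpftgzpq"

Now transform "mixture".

Rule — shift every letter 12 places forward in the alphabet (wrapping around), then move the last character to the front.
On "mixture": the first step gives "yujfgdq", and the second then gives "qyujfgd".

qyujfgd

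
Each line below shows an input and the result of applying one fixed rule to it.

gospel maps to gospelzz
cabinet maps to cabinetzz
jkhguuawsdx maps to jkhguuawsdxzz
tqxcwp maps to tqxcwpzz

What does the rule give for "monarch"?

In each case the input is transformed by: append "zz".
Doing the same to "monarch": "monarchzz".

monarchzz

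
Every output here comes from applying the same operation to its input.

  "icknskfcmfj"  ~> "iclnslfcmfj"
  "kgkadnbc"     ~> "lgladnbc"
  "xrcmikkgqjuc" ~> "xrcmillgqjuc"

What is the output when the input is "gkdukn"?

The pattern: replace every "k" with "l".
Doing the same to "gkdukn": "glduln".

glduln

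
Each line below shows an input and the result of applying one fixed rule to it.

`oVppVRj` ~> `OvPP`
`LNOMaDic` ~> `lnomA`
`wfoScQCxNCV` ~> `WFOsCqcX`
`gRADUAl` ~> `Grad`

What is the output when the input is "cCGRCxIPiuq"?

The pattern: delete the last 3 characters, then flip the case of every letter.
Applying both steps to "cCGRCxIPiuq": "cCGRCxIP", then "CcgrcXip".

CcgrcXip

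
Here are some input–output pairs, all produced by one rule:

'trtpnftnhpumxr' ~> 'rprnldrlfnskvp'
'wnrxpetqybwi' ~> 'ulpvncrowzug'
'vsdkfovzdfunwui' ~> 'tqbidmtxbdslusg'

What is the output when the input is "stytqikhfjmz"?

qrwrogifdhkx

The transformation: shift every letter 2 places backward in the alphabet (wrapping around).
So "stytqikhfjmz" becomes "qrwrogifdhkx".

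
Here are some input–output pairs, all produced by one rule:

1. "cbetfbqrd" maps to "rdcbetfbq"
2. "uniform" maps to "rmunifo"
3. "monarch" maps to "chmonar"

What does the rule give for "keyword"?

rdkeywo

Looking at the pairs, the operation is to move the last 2 characters to the front (rotate right by 2).
Doing the same to "keyword": "rdkeywo".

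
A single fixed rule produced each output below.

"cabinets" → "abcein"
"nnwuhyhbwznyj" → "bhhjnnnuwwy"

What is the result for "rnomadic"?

Looking at the pairs, the operation is to sort the characters into alphabetical order, then delete the last 2 characters.
For "rnomadic", step one produces "acdimnor"; step two turns that into "acdimn".

acdimn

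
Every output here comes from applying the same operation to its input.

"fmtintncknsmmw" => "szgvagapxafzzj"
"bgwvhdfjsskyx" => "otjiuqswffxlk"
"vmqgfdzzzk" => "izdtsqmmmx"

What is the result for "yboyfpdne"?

loblscqar

Each output is the input with this applied: shift every letter 13 places forward in the alphabet (wrapping around) — i.e. ROT13.
On "yboyfpdne" that produces "loblscqar".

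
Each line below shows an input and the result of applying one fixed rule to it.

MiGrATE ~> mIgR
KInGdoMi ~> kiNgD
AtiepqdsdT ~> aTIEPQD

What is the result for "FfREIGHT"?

In each case the input is transformed by: delete the last 3 characters, then flip the case of every letter.
Working it through for "FfREIGHT": intermediate "FfREI", final "fFrei".
(Check on "MiGrATE": → "MiGr" → "mIgR" ✓)

fFrei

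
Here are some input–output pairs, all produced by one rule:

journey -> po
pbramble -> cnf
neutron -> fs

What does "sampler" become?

What's happening: keep one character in every 3, starting at position 2 (positions 2nd, 5th, 8th, ...), then shift every letter 1 place forward in the alphabet (wrapping around).
Starting from "sampler": after the first operation, "al"; after the second, "bm".

bm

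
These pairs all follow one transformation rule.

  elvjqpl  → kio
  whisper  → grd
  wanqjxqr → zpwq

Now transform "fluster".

Looking at the pairs, the operation is to shift every letter 1 place backward in the alphabet (wrapping around), then keep every other character starting from the second (positions 2nd, 4th, 6th, ...).
"fluster" → "ektrsdq" → "krd".
(Check on "elvjqpl": → "dkuipok" → "kio" ✓)

krd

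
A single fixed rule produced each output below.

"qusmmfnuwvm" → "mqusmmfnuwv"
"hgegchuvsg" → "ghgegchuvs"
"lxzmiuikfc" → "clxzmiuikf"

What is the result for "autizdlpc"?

In each case the input is transformed by: move the last character to the front.
So "autizdlpc" becomes "cautizdlp".

cautizdlp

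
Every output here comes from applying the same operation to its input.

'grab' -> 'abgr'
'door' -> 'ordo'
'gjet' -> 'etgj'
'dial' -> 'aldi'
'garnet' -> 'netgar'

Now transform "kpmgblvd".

blvdkpmg

Each output is the input with this applied: swap the front and back halves of the string.
For "kpmgblvd" the result is "blvdkpmg".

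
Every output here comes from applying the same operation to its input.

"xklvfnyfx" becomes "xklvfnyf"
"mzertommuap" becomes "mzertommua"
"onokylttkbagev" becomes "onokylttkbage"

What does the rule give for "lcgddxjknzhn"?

What's happening: delete the last character.
"lcgddxjknzhn" → "lcgddxjknzh".

lcgddxjknzh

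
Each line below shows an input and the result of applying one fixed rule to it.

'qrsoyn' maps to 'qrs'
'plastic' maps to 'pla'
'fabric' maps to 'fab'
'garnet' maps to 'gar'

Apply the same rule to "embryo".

emb

What's happening: keep only the first 3 characters.
Applying that to "embryo" gives "emb".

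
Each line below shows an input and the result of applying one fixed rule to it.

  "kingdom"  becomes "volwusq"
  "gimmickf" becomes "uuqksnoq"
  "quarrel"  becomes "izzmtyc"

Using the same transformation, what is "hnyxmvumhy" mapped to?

gfudcupgpv

Each output is the input with this applied: shift every letter 8 places forward in the alphabet (wrapping around), then move the first 2 characters to the end (rotate left by 2).
On "hnyxmvumhy": the first step gives "pvgfudcupg", and the second then gives "gfudcupgpv".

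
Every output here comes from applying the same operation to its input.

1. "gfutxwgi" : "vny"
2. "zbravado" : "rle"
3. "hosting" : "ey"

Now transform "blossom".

bi

The rule is to keep one character in every 3, starting at position 2 (positions 2nd, 5th, 8th, ...), then shift every letter 10 places backward in the alphabet (wrapping around).
Applying both steps to "blossom": "ls", then "bi".
(Check on "hosting": → "oi" → "ey" ✓)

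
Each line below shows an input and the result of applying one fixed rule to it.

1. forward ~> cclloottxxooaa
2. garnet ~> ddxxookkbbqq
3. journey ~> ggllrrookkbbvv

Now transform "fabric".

ccxxyyooffzz

The rule is to double every character, then shift every letter 3 places backward in the alphabet (wrapping around).
For "fabric", step one produces "ffaabbrriicc"; step two turns that into "ccxxyyooffzz".
(Check on "garnet": → "ggaarrnneett" → "ddxxookkbbqq" ✓)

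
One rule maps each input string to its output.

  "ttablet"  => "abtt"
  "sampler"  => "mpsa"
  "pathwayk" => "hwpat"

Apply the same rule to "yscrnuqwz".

The rule is to delete the last 3 characters, then move the last 2 characters to the front (rotate right by 2).
Starting from "yscrnuqwz": after the first operation, "yscrnu"; after the second, "nuyscr".

nuyscr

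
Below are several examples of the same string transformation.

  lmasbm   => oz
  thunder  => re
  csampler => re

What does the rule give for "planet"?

The pattern: shift every letter 13 places forward in the alphabet (wrapping around) — i.e. ROT13, then keep only the last 2 characters.
For "planet", step one produces "cynarg"; step two turns that into "rg".

rg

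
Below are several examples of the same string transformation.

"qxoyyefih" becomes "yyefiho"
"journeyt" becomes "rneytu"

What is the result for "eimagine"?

Looking at the pairs, the operation is to delete the first 2 characters, then move the first character to the end.
Applying that to "eimagine" gives "aginem".

aginem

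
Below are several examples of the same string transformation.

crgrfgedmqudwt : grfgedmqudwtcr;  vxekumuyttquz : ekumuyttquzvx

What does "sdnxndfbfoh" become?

nxndfbfohsd

The rule is to move the first 2 characters to the end (rotate left by 2).
So "sdnxndfbfoh" becomes "nxndfbfohsd".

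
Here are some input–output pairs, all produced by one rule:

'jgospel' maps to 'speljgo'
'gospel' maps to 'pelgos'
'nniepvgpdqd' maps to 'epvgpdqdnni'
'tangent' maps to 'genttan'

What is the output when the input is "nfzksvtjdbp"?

The transformation: move the first 3 characters to the end (rotate left by 3).
"nfzksvtjdbp" → "ksvtjdbpnfz".

ksvtjdbpnfz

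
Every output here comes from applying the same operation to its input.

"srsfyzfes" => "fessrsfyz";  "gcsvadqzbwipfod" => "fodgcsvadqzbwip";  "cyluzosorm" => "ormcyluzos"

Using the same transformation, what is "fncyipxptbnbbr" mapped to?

bbrfncyipxptbn

The transformation: move the last 3 characters to the front (rotate right by 3).
"fncyipxptbnbbr" → "bbrfncyipxptbn".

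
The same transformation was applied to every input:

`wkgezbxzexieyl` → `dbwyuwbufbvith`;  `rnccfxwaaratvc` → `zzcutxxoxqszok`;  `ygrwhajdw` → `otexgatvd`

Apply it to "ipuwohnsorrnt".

rtlekplookqfm

The transformation: shift every letter 3 places backward in the alphabet (wrapping around), then move the first 2 characters to the end (rotate left by 2).
Working it through for "ipuwohnsorrnt": intermediate "fmrtlekplookq", final "rtlekplookqfm".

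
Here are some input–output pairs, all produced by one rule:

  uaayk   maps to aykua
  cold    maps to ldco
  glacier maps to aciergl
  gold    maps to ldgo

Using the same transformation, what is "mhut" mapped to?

utmh

Rule — move the first 2 characters to the end (rotate left by 2).
On "mhut" that produces "utmh".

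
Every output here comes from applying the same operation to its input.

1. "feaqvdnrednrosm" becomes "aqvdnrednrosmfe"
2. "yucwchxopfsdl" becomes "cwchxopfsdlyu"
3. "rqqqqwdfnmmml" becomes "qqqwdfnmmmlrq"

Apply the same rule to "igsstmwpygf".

sstmwpygfig

The transformation: move the first 2 characters to the end (rotate left by 2).
For "igsstmwpygf" the result is "sstmwpygfig".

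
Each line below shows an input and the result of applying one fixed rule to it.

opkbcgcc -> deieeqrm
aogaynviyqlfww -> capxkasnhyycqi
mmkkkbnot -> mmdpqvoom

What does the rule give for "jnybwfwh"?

dyhyjlpa

The rule is to move the first 3 characters to the end (rotate left by 3), then shift every letter 2 places forward in the alphabet (wrapping around).
Working it through for "jnybwfwh": intermediate "bwfwhjny", final "dyhyjlpa".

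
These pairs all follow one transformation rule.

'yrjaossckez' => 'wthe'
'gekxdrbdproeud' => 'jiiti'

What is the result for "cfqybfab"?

kgg

What's happening: shift every letter 5 places forward in the alphabet (wrapping around), then keep one character in every 3, starting at position 2 (positions 2nd, 5th, 8th, ...).
Starting from "cfqybfab": after the first operation, "hkvdgkfg"; after the second, "kgg".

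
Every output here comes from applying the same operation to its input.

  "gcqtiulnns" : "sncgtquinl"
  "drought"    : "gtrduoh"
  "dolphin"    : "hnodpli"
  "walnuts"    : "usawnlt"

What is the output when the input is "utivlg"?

The rule is to swap each adjacent pair of characters (1↔2, 3↔4, ...), then move the last 2 characters to the front (rotate right by 2).
"utivlg" → "gltuvi".

gltuvi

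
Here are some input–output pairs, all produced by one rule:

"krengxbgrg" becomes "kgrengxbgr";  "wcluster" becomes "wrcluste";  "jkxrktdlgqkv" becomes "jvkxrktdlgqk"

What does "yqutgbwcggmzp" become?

Looking at the pairs, the operation is to swap the first and last characters, then move the last character to the front.
On "yqutgbwcggmzp": the first step gives "pqutgbwcggmzy", and the second then gives "ypqutgbwcggmz".

ypqutgbwcggmz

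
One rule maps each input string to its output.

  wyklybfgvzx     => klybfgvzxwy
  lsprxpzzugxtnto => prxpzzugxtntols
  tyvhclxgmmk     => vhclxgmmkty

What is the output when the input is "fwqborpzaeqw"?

qborpzaeqwfw

Each output is the input with this applied: move the first 2 characters to the end (rotate left by 2).
Doing the same to "fwqborpzaeqw": "qborpzaeqwfw".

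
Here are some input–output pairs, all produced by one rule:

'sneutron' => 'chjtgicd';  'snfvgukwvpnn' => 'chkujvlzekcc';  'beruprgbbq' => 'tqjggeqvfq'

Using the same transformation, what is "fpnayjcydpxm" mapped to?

The pattern: shift every letter 11 places backward in the alphabet (wrapping around), then swap each adjacent pair of characters (1↔2, 3↔4, ...).
Applying both steps to "fpnayjcydpxm": "uecpnyrnsemb", then "eupcynnresbm".
(Check on "beruprgbbq": → "qtgjegvqqf" → "tqjggeqvfq" ✓)

eupcynnresbm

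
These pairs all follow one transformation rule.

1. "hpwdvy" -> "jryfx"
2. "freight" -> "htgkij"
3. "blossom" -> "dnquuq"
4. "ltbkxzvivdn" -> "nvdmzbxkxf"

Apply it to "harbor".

jctdq

The pattern: delete the last character, then shift every letter 2 places forward in the alphabet (wrapping around).
For "harbor", step one produces "harbo"; step two turns that into "jctdq".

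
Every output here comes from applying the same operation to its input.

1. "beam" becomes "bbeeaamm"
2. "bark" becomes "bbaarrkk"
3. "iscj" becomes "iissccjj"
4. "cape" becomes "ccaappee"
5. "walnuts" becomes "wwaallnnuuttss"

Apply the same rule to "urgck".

uurrggcckk

The pattern: double every character.
For "urgck" the result is "uurrggcckk".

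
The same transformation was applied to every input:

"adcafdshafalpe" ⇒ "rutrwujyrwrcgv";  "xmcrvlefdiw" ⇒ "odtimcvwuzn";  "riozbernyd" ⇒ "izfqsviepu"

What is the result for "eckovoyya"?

Rule — shift every letter 9 places backward in the alphabet (wrapping around).
Applying that to "eckovoyya" gives "vtbfmfppr".

vtbfmfppr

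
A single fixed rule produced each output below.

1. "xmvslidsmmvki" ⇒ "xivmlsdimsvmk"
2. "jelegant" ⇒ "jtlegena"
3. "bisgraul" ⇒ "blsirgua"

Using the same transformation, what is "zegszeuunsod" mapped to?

The rule is to move the last character to the front, then swap each adjacent pair of characters (1↔2, 3↔4, ...).
Starting from "zegszeuunsod": after the first operation, "dzegszeuunso"; after the second, "zdgezsuenuos".
(Check on "xmvslidsmmvki": → "ixmvslidsmmvk" → "xivmlsdimsvmk" ✓)

zdgezsuenuos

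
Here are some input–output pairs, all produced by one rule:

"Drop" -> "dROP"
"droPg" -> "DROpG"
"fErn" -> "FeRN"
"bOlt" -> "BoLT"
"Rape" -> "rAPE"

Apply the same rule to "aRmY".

The pattern: flip the case of every letter.
On "aRmY" that produces "ArMy".

ArMy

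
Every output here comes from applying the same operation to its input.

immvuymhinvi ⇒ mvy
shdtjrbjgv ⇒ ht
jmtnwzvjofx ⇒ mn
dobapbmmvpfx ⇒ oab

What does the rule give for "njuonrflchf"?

Looking at the pairs, the operation is to keep every other character starting from the second (positions 2nd, 4th, 6th, ...), then delete the last 3 characters.
Working it through for "njuonrflchf": intermediate "jorlh", final "jo".

jo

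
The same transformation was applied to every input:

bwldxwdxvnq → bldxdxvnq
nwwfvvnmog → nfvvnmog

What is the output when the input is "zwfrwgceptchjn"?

zfrgceptchjn

Each output is the input with this applied: remove every "w".
Doing the same to "zwfrwgceptchjn": "zfrgceptchjn".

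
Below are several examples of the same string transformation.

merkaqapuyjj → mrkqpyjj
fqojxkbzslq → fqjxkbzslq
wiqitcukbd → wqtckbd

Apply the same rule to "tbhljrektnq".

What's happening: remove every vowel.
"tbhljrektnq" → "tbhljrktnq".

tbhljrktnq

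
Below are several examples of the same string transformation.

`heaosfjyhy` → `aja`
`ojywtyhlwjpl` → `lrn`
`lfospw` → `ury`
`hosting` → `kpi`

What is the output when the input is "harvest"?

Each output is the input with this applied: shift every letter 2 places forward in the alphabet (wrapping around), then keep only the last 3 characters.
On "harvest": the first step gives "jctxguv", and the second then gives "guv".

guv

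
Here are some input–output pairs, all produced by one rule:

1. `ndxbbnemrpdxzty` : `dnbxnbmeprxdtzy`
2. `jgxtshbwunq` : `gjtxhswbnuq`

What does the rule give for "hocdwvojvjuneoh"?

ohdcvwjojvnuoeh

What's happening: swap each adjacent pair of characters (1↔2, 3↔4, ...).
Doing the same to "hocdwvojvjuneoh": "ohdcvwjojvnuoeh".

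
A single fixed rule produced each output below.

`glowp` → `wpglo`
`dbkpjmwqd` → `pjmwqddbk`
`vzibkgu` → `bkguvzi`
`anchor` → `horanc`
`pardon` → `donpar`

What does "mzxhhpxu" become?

What's happening: move the first 3 characters to the end (rotate left by 3).
So "mzxhhpxu" becomes "hhpxumzx".

hhpxumzx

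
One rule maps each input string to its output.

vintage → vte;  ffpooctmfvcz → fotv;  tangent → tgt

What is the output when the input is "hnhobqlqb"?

hol

The pattern: keep one character in every 3, starting at position 1 (positions 1st, 4th, 7th, ...).
So "hnhobqlqb" becomes "hol".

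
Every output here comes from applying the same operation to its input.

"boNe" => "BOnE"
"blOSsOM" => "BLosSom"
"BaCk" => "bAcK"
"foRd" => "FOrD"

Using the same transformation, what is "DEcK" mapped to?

deCk

In each case the input is transformed by: flip the case of every letter.
On "DEcK" that produces "deCk".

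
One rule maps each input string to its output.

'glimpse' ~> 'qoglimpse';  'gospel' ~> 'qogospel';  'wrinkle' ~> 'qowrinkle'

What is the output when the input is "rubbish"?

The rule is to prepend "qo".
For "rubbish" the result is "qorubbish".

qorubbish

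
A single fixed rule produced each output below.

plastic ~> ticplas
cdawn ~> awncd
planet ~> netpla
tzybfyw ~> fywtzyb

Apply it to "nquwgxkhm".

khmnquwgx

The transformation: move the last 3 characters to the front (rotate right by 3).
For "nquwgxkhm" the result is "khmnquwgx".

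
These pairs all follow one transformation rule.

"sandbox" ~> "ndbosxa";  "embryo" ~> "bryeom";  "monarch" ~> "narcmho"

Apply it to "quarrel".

arreqlu

Rule — swap the first and last characters, then move the first 2 characters to the end (rotate left by 2).
Working it through for "quarrel": intermediate "luarreq", final "arreqlu".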